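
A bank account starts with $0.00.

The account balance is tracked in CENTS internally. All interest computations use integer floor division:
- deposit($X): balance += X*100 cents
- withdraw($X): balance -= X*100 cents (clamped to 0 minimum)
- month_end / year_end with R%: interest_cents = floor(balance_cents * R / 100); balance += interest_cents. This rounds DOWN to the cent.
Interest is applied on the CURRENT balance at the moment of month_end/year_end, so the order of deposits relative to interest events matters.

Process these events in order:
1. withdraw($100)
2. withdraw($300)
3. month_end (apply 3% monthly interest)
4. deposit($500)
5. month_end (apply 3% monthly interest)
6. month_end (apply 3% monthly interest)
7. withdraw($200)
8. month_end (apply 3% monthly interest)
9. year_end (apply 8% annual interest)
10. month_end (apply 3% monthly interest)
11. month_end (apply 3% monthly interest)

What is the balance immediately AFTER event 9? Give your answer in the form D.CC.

After 1 (withdraw($100)): balance=$0.00 total_interest=$0.00
After 2 (withdraw($300)): balance=$0.00 total_interest=$0.00
After 3 (month_end (apply 3% monthly interest)): balance=$0.00 total_interest=$0.00
After 4 (deposit($500)): balance=$500.00 total_interest=$0.00
After 5 (month_end (apply 3% monthly interest)): balance=$515.00 total_interest=$15.00
After 6 (month_end (apply 3% monthly interest)): balance=$530.45 total_interest=$30.45
After 7 (withdraw($200)): balance=$330.45 total_interest=$30.45
After 8 (month_end (apply 3% monthly interest)): balance=$340.36 total_interest=$40.36
After 9 (year_end (apply 8% annual interest)): balance=$367.58 total_interest=$67.58

Answer: 367.58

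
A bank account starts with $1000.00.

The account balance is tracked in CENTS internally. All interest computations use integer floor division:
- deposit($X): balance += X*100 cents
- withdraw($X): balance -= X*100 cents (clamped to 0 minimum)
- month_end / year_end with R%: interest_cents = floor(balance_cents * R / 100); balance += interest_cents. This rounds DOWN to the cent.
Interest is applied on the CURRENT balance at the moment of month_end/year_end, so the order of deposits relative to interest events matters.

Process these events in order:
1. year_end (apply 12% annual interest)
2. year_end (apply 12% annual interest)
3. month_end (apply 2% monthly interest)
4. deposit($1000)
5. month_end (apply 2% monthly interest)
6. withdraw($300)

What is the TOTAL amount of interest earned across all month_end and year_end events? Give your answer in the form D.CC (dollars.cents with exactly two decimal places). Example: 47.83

Answer: 325.06

Derivation:
After 1 (year_end (apply 12% annual interest)): balance=$1120.00 total_interest=$120.00
After 2 (year_end (apply 12% annual interest)): balance=$1254.40 total_interest=$254.40
After 3 (month_end (apply 2% monthly interest)): balance=$1279.48 total_interest=$279.48
After 4 (deposit($1000)): balance=$2279.48 total_interest=$279.48
After 5 (month_end (apply 2% monthly interest)): balance=$2325.06 total_interest=$325.06
After 6 (withdraw($300)): balance=$2025.06 total_interest=$325.06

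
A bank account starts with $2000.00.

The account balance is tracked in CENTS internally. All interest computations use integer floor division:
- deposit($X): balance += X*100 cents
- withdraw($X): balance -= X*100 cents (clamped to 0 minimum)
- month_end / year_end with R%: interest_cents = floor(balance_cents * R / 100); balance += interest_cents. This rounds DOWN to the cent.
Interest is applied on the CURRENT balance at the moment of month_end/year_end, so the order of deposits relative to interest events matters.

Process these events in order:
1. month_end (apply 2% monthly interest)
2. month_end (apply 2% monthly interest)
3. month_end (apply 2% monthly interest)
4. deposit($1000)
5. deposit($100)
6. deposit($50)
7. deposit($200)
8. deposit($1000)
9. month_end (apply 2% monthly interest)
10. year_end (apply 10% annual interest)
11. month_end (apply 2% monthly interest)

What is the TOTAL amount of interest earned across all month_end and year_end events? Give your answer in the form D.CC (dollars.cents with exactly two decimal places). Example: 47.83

After 1 (month_end (apply 2% monthly interest)): balance=$2040.00 total_interest=$40.00
After 2 (month_end (apply 2% monthly interest)): balance=$2080.80 total_interest=$80.80
After 3 (month_end (apply 2% monthly interest)): balance=$2122.41 total_interest=$122.41
After 4 (deposit($1000)): balance=$3122.41 total_interest=$122.41
After 5 (deposit($100)): balance=$3222.41 total_interest=$122.41
After 6 (deposit($50)): balance=$3272.41 total_interest=$122.41
After 7 (deposit($200)): balance=$3472.41 total_interest=$122.41
After 8 (deposit($1000)): balance=$4472.41 total_interest=$122.41
After 9 (month_end (apply 2% monthly interest)): balance=$4561.85 total_interest=$211.85
After 10 (year_end (apply 10% annual interest)): balance=$5018.03 total_interest=$668.03
After 11 (month_end (apply 2% monthly interest)): balance=$5118.39 total_interest=$768.39

Answer: 768.39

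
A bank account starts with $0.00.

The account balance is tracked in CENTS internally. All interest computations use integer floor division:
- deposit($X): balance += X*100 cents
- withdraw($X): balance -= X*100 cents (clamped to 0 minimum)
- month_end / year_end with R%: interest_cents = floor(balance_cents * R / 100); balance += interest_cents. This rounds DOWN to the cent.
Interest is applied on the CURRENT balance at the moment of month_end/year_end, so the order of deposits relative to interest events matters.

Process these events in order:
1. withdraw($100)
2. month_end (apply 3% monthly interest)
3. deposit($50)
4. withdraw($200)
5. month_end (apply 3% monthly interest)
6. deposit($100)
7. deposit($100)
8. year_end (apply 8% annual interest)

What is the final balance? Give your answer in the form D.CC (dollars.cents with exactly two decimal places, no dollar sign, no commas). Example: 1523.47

After 1 (withdraw($100)): balance=$0.00 total_interest=$0.00
After 2 (month_end (apply 3% monthly interest)): balance=$0.00 total_interest=$0.00
After 3 (deposit($50)): balance=$50.00 total_interest=$0.00
After 4 (withdraw($200)): balance=$0.00 total_interest=$0.00
After 5 (month_end (apply 3% monthly interest)): balance=$0.00 total_interest=$0.00
After 6 (deposit($100)): balance=$100.00 total_interest=$0.00
After 7 (deposit($100)): balance=$200.00 total_interest=$0.00
After 8 (year_end (apply 8% annual interest)): balance=$216.00 total_interest=$16.00

Answer: 216.00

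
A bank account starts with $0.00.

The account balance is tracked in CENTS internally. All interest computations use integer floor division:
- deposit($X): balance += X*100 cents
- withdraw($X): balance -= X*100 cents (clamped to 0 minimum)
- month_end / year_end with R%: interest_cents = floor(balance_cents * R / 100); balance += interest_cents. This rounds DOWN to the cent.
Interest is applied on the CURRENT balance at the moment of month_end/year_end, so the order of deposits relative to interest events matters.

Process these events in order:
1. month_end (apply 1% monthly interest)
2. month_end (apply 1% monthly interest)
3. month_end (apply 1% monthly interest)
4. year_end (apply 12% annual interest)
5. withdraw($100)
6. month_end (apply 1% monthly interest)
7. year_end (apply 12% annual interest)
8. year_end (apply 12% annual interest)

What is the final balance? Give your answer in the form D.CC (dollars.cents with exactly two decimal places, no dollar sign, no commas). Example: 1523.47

After 1 (month_end (apply 1% monthly interest)): balance=$0.00 total_interest=$0.00
After 2 (month_end (apply 1% monthly interest)): balance=$0.00 total_interest=$0.00
After 3 (month_end (apply 1% monthly interest)): balance=$0.00 total_interest=$0.00
After 4 (year_end (apply 12% annual interest)): balance=$0.00 total_interest=$0.00
After 5 (withdraw($100)): balance=$0.00 total_interest=$0.00
After 6 (month_end (apply 1% monthly interest)): balance=$0.00 total_interest=$0.00
After 7 (year_end (apply 12% annual interest)): balance=$0.00 total_interest=$0.00
After 8 (year_end (apply 12% annual interest)): balance=$0.00 total_interest=$0.00

Answer: 0.00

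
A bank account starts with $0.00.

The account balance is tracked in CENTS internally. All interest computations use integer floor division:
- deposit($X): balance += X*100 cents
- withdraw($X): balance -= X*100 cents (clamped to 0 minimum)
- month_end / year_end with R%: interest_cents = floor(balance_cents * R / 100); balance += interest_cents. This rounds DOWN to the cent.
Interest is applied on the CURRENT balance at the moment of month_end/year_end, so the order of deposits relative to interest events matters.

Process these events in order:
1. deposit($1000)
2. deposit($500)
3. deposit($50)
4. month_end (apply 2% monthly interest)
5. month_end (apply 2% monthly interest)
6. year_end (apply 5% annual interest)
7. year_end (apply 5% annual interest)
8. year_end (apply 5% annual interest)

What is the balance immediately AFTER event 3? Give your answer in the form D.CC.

After 1 (deposit($1000)): balance=$1000.00 total_interest=$0.00
After 2 (deposit($500)): balance=$1500.00 total_interest=$0.00
After 3 (deposit($50)): balance=$1550.00 total_interest=$0.00

Answer: 1550.00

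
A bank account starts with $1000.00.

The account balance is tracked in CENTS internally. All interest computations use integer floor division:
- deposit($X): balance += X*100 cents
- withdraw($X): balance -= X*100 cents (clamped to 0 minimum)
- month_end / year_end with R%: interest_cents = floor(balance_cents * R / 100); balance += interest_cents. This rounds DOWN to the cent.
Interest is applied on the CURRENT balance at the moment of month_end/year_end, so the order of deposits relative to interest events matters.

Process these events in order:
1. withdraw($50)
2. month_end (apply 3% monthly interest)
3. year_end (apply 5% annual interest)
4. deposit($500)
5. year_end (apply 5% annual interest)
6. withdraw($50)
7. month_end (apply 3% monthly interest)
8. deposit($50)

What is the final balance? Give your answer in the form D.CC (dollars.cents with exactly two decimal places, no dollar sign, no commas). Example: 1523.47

After 1 (withdraw($50)): balance=$950.00 total_interest=$0.00
After 2 (month_end (apply 3% monthly interest)): balance=$978.50 total_interest=$28.50
After 3 (year_end (apply 5% annual interest)): balance=$1027.42 total_interest=$77.42
After 4 (deposit($500)): balance=$1527.42 total_interest=$77.42
After 5 (year_end (apply 5% annual interest)): balance=$1603.79 total_interest=$153.79
After 6 (withdraw($50)): balance=$1553.79 total_interest=$153.79
After 7 (month_end (apply 3% monthly interest)): balance=$1600.40 total_interest=$200.40
After 8 (deposit($50)): balance=$1650.40 total_interest=$200.40

Answer: 1650.40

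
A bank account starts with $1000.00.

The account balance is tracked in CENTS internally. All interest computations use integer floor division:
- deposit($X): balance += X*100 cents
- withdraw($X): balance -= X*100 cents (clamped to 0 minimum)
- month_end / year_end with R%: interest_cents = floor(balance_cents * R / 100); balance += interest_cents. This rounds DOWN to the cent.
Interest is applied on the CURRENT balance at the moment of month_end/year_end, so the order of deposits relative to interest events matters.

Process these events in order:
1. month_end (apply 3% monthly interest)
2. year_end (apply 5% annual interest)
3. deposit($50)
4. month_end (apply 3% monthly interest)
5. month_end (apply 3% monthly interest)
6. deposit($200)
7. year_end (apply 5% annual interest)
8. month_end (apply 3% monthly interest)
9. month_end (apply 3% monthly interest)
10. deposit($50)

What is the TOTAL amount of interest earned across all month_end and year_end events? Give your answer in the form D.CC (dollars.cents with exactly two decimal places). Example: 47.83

After 1 (month_end (apply 3% monthly interest)): balance=$1030.00 total_interest=$30.00
After 2 (year_end (apply 5% annual interest)): balance=$1081.50 total_interest=$81.50
After 3 (deposit($50)): balance=$1131.50 total_interest=$81.50
After 4 (month_end (apply 3% monthly interest)): balance=$1165.44 total_interest=$115.44
After 5 (month_end (apply 3% monthly interest)): balance=$1200.40 total_interest=$150.40
After 6 (deposit($200)): balance=$1400.40 total_interest=$150.40
After 7 (year_end (apply 5% annual interest)): balance=$1470.42 total_interest=$220.42
After 8 (month_end (apply 3% monthly interest)): balance=$1514.53 total_interest=$264.53
After 9 (month_end (apply 3% monthly interest)): balance=$1559.96 total_interest=$309.96
After 10 (deposit($50)): balance=$1609.96 total_interest=$309.96

Answer: 309.96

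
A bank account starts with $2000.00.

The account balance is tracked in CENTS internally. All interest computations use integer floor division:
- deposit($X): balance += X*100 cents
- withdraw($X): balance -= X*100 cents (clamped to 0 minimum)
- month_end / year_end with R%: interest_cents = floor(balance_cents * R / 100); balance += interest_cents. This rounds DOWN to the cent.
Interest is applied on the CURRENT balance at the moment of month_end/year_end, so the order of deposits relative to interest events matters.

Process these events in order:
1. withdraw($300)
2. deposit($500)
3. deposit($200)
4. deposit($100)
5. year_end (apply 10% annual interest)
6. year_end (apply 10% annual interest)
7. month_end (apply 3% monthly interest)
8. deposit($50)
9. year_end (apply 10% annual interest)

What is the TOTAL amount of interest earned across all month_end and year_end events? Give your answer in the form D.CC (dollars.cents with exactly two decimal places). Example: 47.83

After 1 (withdraw($300)): balance=$1700.00 total_interest=$0.00
After 2 (deposit($500)): balance=$2200.00 total_interest=$0.00
After 3 (deposit($200)): balance=$2400.00 total_interest=$0.00
After 4 (deposit($100)): balance=$2500.00 total_interest=$0.00
After 5 (year_end (apply 10% annual interest)): balance=$2750.00 total_interest=$250.00
After 6 (year_end (apply 10% annual interest)): balance=$3025.00 total_interest=$525.00
After 7 (month_end (apply 3% monthly interest)): balance=$3115.75 total_interest=$615.75
After 8 (deposit($50)): balance=$3165.75 total_interest=$615.75
After 9 (year_end (apply 10% annual interest)): balance=$3482.32 total_interest=$932.32

Answer: 932.32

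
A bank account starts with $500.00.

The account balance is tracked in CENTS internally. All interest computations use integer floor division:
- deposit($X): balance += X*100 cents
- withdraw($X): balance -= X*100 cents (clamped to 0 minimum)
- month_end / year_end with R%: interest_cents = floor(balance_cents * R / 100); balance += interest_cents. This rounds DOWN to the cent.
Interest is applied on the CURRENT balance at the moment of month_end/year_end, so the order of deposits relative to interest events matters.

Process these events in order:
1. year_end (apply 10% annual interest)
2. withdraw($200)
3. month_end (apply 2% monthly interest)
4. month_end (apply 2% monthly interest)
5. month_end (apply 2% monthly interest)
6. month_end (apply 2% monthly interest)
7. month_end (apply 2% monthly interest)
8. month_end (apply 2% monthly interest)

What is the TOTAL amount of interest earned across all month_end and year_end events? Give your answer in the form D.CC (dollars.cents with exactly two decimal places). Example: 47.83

Answer: 94.13

Derivation:
After 1 (year_end (apply 10% annual interest)): balance=$550.00 total_interest=$50.00
After 2 (withdraw($200)): balance=$350.00 total_interest=$50.00
After 3 (month_end (apply 2% monthly interest)): balance=$357.00 total_interest=$57.00
After 4 (month_end (apply 2% monthly interest)): balance=$364.14 total_interest=$64.14
After 5 (month_end (apply 2% monthly interest)): balance=$371.42 total_interest=$71.42
After 6 (month_end (apply 2% monthly interest)): balance=$378.84 total_interest=$78.84
After 7 (month_end (apply 2% monthly interest)): balance=$386.41 total_interest=$86.41
After 8 (month_end (apply 2% monthly interest)): balance=$394.13 total_interest=$94.13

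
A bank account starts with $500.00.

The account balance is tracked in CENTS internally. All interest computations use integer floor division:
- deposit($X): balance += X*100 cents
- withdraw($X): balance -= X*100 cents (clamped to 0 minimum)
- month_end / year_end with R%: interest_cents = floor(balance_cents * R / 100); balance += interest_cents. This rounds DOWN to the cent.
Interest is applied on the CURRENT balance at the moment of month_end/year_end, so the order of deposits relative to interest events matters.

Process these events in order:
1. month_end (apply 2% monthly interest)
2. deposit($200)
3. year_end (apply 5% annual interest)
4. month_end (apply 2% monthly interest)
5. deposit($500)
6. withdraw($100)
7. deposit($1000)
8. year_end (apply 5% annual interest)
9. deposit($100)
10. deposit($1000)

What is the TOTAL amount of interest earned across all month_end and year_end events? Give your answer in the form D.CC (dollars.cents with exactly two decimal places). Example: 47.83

Answer: 168.43

Derivation:
After 1 (month_end (apply 2% monthly interest)): balance=$510.00 total_interest=$10.00
After 2 (deposit($200)): balance=$710.00 total_interest=$10.00
After 3 (year_end (apply 5% annual interest)): balance=$745.50 total_interest=$45.50
After 4 (month_end (apply 2% monthly interest)): balance=$760.41 total_interest=$60.41
After 5 (deposit($500)): balance=$1260.41 total_interest=$60.41
After 6 (withdraw($100)): balance=$1160.41 total_interest=$60.41
After 7 (deposit($1000)): balance=$2160.41 total_interest=$60.41
After 8 (year_end (apply 5% annual interest)): balance=$2268.43 total_interest=$168.43
After 9 (deposit($100)): balance=$2368.43 total_interest=$168.43
After 10 (deposit($1000)): balance=$3368.43 total_interest=$168.43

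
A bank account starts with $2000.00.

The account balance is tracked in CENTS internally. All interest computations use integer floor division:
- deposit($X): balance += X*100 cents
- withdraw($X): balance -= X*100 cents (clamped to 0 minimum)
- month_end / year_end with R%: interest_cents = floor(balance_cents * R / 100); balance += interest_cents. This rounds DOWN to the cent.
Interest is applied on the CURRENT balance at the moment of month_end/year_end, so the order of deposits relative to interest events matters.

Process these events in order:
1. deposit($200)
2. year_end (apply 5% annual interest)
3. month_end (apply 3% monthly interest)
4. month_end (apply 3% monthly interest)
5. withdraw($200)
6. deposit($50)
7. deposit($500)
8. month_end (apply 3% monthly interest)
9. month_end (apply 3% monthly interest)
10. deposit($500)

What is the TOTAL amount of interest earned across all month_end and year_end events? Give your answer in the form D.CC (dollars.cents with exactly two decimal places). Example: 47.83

After 1 (deposit($200)): balance=$2200.00 total_interest=$0.00
After 2 (year_end (apply 5% annual interest)): balance=$2310.00 total_interest=$110.00
After 3 (month_end (apply 3% monthly interest)): balance=$2379.30 total_interest=$179.30
After 4 (month_end (apply 3% monthly interest)): balance=$2450.67 total_interest=$250.67
After 5 (withdraw($200)): balance=$2250.67 total_interest=$250.67
After 6 (deposit($50)): balance=$2300.67 total_interest=$250.67
After 7 (deposit($500)): balance=$2800.67 total_interest=$250.67
After 8 (month_end (apply 3% monthly interest)): balance=$2884.69 total_interest=$334.69
After 9 (month_end (apply 3% monthly interest)): balance=$2971.23 total_interest=$421.23
After 10 (deposit($500)): balance=$3471.23 total_interest=$421.23

Answer: 421.23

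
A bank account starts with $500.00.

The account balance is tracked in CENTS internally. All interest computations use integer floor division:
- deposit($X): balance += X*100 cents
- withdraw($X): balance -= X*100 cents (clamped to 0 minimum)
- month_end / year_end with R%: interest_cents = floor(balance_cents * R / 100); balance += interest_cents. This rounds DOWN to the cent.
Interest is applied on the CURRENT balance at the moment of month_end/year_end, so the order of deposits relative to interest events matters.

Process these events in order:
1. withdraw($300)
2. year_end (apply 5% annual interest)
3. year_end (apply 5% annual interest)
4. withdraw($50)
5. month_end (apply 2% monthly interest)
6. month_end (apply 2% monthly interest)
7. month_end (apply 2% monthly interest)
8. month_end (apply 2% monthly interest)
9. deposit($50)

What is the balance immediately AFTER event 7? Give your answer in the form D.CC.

Answer: 180.92

Derivation:
After 1 (withdraw($300)): balance=$200.00 total_interest=$0.00
After 2 (year_end (apply 5% annual interest)): balance=$210.00 total_interest=$10.00
After 3 (year_end (apply 5% annual interest)): balance=$220.50 total_interest=$20.50
After 4 (withdraw($50)): balance=$170.50 total_interest=$20.50
After 5 (month_end (apply 2% monthly interest)): balance=$173.91 total_interest=$23.91
After 6 (month_end (apply 2% monthly interest)): balance=$177.38 total_interest=$27.38
After 7 (month_end (apply 2% monthly interest)): balance=$180.92 total_interest=$30.92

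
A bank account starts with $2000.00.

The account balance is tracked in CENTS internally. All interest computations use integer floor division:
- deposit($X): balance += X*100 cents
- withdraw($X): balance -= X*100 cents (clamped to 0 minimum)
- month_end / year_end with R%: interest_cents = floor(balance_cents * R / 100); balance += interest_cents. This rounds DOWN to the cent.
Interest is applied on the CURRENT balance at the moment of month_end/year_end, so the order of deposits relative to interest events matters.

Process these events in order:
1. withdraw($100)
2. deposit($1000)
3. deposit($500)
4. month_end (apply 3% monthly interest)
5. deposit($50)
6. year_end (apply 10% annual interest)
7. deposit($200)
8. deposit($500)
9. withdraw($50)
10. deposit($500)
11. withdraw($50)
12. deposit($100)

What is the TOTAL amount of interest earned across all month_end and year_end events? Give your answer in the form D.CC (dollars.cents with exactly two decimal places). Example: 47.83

After 1 (withdraw($100)): balance=$1900.00 total_interest=$0.00
After 2 (deposit($1000)): balance=$2900.00 total_interest=$0.00
After 3 (deposit($500)): balance=$3400.00 total_interest=$0.00
After 4 (month_end (apply 3% monthly interest)): balance=$3502.00 total_interest=$102.00
After 5 (deposit($50)): balance=$3552.00 total_interest=$102.00
After 6 (year_end (apply 10% annual interest)): balance=$3907.20 total_interest=$457.20
After 7 (deposit($200)): balance=$4107.20 total_interest=$457.20
After 8 (deposit($500)): balance=$4607.20 total_interest=$457.20
After 9 (withdraw($50)): balance=$4557.20 total_interest=$457.20
After 10 (deposit($500)): balance=$5057.20 total_interest=$457.20
After 11 (withdraw($50)): balance=$5007.20 total_interest=$457.20
After 12 (deposit($100)): balance=$5107.20 total_interest=$457.20

Answer: 457.20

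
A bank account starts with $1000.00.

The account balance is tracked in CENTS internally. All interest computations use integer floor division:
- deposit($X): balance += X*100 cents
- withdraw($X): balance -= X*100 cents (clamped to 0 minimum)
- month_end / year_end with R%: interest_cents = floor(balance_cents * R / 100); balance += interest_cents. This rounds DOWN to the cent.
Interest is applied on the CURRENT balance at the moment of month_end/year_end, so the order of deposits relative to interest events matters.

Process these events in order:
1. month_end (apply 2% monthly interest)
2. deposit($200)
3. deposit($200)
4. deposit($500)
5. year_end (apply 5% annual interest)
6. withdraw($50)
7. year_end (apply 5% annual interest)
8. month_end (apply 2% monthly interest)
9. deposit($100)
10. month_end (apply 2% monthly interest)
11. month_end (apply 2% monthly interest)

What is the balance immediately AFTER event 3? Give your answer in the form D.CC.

Answer: 1420.00

Derivation:
After 1 (month_end (apply 2% monthly interest)): balance=$1020.00 total_interest=$20.00
After 2 (deposit($200)): balance=$1220.00 total_interest=$20.00
After 3 (deposit($200)): balance=$1420.00 total_interest=$20.00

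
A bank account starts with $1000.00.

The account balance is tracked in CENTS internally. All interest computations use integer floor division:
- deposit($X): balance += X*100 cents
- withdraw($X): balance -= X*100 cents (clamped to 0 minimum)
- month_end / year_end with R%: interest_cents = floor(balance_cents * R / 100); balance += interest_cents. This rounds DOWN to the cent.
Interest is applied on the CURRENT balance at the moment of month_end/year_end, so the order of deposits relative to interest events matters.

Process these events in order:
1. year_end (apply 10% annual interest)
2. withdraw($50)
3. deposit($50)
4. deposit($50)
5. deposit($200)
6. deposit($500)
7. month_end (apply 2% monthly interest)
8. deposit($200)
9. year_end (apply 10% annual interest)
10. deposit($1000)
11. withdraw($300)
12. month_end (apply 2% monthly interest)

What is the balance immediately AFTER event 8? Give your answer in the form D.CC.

Answer: 2087.00

Derivation:
After 1 (year_end (apply 10% annual interest)): balance=$1100.00 total_interest=$100.00
After 2 (withdraw($50)): balance=$1050.00 total_interest=$100.00
After 3 (deposit($50)): balance=$1100.00 total_interest=$100.00
After 4 (deposit($50)): balance=$1150.00 total_interest=$100.00
After 5 (deposit($200)): balance=$1350.00 total_interest=$100.00
After 6 (deposit($500)): balance=$1850.00 total_interest=$100.00
After 7 (month_end (apply 2% monthly interest)): balance=$1887.00 total_interest=$137.00
After 8 (deposit($200)): balance=$2087.00 total_interest=$137.00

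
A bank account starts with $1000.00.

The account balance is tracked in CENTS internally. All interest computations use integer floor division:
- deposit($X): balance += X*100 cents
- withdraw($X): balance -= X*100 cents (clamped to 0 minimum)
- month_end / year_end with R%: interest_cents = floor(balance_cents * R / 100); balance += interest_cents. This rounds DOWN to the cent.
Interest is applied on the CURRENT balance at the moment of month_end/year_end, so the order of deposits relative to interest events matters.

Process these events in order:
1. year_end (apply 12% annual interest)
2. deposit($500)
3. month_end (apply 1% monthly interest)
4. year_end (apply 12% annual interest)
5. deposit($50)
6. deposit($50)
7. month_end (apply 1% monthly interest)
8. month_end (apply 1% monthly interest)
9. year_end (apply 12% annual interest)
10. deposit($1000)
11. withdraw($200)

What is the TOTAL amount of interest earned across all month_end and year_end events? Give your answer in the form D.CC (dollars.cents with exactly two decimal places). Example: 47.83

Answer: 607.93

Derivation:
After 1 (year_end (apply 12% annual interest)): balance=$1120.00 total_interest=$120.00
After 2 (deposit($500)): balance=$1620.00 total_interest=$120.00
After 3 (month_end (apply 1% monthly interest)): balance=$1636.20 total_interest=$136.20
After 4 (year_end (apply 12% annual interest)): balance=$1832.54 total_interest=$332.54
After 5 (deposit($50)): balance=$1882.54 total_interest=$332.54
After 6 (deposit($50)): balance=$1932.54 total_interest=$332.54
After 7 (month_end (apply 1% monthly interest)): balance=$1951.86 total_interest=$351.86
After 8 (month_end (apply 1% monthly interest)): balance=$1971.37 total_interest=$371.37
After 9 (year_end (apply 12% annual interest)): balance=$2207.93 total_interest=$607.93
After 10 (deposit($1000)): balance=$3207.93 total_interest=$607.93
After 11 (withdraw($200)): balance=$3007.93 total_interest=$607.93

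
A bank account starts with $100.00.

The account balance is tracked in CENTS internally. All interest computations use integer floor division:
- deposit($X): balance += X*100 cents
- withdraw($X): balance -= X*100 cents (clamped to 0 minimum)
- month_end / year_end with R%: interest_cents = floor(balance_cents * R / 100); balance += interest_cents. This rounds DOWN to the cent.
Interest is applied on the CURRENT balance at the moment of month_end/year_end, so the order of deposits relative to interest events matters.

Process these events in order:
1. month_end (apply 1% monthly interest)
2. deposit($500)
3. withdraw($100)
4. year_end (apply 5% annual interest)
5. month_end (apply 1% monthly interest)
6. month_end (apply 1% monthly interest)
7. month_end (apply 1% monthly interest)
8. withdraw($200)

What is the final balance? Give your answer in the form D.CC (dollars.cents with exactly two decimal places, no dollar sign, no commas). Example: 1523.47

Answer: 341.98

Derivation:
After 1 (month_end (apply 1% monthly interest)): balance=$101.00 total_interest=$1.00
After 2 (deposit($500)): balance=$601.00 total_interest=$1.00
After 3 (withdraw($100)): balance=$501.00 total_interest=$1.00
After 4 (year_end (apply 5% annual interest)): balance=$526.05 total_interest=$26.05
After 5 (month_end (apply 1% monthly interest)): balance=$531.31 total_interest=$31.31
After 6 (month_end (apply 1% monthly interest)): balance=$536.62 total_interest=$36.62
After 7 (month_end (apply 1% monthly interest)): balance=$541.98 total_interest=$41.98
After 8 (withdraw($200)): balance=$341.98 total_interest=$41.98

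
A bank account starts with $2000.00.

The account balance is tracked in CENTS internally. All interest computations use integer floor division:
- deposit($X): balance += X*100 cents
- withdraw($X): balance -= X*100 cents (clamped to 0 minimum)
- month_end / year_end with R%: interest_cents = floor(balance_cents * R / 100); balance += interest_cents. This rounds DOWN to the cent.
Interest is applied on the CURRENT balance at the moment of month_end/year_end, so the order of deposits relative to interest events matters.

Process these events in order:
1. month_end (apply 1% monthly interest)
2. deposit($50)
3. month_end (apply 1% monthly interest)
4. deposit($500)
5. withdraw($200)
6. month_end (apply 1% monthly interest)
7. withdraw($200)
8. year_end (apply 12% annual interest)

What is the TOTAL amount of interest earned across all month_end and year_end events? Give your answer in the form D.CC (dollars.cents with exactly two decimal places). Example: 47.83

Answer: 330.35

Derivation:
After 1 (month_end (apply 1% monthly interest)): balance=$2020.00 total_interest=$20.00
After 2 (deposit($50)): balance=$2070.00 total_interest=$20.00
After 3 (month_end (apply 1% monthly interest)): balance=$2090.70 total_interest=$40.70
After 4 (deposit($500)): balance=$2590.70 total_interest=$40.70
After 5 (withdraw($200)): balance=$2390.70 total_interest=$40.70
After 6 (month_end (apply 1% monthly interest)): balance=$2414.60 total_interest=$64.60
After 7 (withdraw($200)): balance=$2214.60 total_interest=$64.60
After 8 (year_end (apply 12% annual interest)): balance=$2480.35 total_interest=$330.35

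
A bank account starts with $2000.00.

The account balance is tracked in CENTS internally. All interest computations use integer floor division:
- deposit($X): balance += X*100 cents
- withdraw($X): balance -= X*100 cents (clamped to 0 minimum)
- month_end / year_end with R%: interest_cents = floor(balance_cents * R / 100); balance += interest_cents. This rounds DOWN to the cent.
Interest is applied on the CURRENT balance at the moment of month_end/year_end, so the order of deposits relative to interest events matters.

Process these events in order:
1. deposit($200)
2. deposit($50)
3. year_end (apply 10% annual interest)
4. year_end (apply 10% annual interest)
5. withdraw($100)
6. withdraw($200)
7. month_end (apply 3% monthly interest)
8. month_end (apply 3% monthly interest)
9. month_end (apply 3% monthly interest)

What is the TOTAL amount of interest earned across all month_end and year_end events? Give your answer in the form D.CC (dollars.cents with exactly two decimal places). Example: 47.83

After 1 (deposit($200)): balance=$2200.00 total_interest=$0.00
After 2 (deposit($50)): balance=$2250.00 total_interest=$0.00
After 3 (year_end (apply 10% annual interest)): balance=$2475.00 total_interest=$225.00
After 4 (year_end (apply 10% annual interest)): balance=$2722.50 total_interest=$472.50
After 5 (withdraw($100)): balance=$2622.50 total_interest=$472.50
After 6 (withdraw($200)): balance=$2422.50 total_interest=$472.50
After 7 (month_end (apply 3% monthly interest)): balance=$2495.17 total_interest=$545.17
After 8 (month_end (apply 3% monthly interest)): balance=$2570.02 total_interest=$620.02
After 9 (month_end (apply 3% monthly interest)): balance=$2647.12 total_interest=$697.12

Answer: 697.12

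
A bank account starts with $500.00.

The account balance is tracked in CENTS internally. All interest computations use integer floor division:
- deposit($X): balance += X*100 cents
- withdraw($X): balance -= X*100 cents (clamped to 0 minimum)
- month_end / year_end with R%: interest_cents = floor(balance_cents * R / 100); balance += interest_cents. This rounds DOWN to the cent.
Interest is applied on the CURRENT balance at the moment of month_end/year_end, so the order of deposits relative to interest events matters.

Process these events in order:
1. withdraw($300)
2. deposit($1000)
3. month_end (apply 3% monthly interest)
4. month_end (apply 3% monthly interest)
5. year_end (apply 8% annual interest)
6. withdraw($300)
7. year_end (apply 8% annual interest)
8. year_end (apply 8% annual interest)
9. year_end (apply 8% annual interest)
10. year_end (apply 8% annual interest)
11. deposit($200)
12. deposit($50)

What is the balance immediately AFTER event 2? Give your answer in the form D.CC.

After 1 (withdraw($300)): balance=$200.00 total_interest=$0.00
After 2 (deposit($1000)): balance=$1200.00 total_interest=$0.00

Answer: 1200.00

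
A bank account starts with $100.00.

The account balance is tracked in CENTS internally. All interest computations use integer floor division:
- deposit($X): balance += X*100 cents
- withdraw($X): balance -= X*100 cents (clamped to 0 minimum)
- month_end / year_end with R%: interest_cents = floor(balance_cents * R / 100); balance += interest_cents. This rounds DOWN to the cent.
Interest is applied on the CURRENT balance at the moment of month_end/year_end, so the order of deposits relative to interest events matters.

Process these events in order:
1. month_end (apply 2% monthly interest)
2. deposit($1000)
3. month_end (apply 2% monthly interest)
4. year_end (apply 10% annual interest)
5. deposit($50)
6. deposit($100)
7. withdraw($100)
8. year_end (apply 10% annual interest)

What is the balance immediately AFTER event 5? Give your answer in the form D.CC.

Answer: 1286.44

Derivation:
After 1 (month_end (apply 2% monthly interest)): balance=$102.00 total_interest=$2.00
After 2 (deposit($1000)): balance=$1102.00 total_interest=$2.00
After 3 (month_end (apply 2% monthly interest)): balance=$1124.04 total_interest=$24.04
After 4 (year_end (apply 10% annual interest)): balance=$1236.44 total_interest=$136.44
After 5 (deposit($50)): balance=$1286.44 total_interest=$136.44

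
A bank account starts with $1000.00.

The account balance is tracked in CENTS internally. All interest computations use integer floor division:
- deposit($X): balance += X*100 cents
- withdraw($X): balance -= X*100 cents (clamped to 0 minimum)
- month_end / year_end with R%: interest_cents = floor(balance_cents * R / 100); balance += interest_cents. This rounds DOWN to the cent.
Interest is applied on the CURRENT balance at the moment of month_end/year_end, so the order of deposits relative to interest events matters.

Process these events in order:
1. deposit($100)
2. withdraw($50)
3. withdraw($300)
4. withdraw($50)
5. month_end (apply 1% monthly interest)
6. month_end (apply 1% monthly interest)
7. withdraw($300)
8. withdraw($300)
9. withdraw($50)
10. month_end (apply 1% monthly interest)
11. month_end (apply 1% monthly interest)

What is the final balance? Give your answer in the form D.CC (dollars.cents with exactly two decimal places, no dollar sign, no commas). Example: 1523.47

Answer: 65.35

Derivation:
After 1 (deposit($100)): balance=$1100.00 total_interest=$0.00
After 2 (withdraw($50)): balance=$1050.00 total_interest=$0.00
After 3 (withdraw($300)): balance=$750.00 total_interest=$0.00
After 4 (withdraw($50)): balance=$700.00 total_interest=$0.00
After 5 (month_end (apply 1% monthly interest)): balance=$707.00 total_interest=$7.00
After 6 (month_end (apply 1% monthly interest)): balance=$714.07 total_interest=$14.07
After 7 (withdraw($300)): balance=$414.07 total_interest=$14.07
After 8 (withdraw($300)): balance=$114.07 total_interest=$14.07
After 9 (withdraw($50)): balance=$64.07 total_interest=$14.07
After 10 (month_end (apply 1% monthly interest)): balance=$64.71 total_interest=$14.71
After 11 (month_end (apply 1% monthly interest)): balance=$65.35 total_interest=$15.35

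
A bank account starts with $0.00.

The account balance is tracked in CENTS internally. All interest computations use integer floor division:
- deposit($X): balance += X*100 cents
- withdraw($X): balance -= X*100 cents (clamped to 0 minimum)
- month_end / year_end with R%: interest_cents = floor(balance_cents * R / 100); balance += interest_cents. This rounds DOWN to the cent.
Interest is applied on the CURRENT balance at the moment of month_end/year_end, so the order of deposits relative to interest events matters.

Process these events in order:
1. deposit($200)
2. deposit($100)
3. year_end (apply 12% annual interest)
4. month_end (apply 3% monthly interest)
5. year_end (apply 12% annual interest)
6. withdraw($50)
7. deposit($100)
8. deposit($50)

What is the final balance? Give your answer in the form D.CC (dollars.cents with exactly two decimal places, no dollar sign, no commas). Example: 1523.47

After 1 (deposit($200)): balance=$200.00 total_interest=$0.00
After 2 (deposit($100)): balance=$300.00 total_interest=$0.00
After 3 (year_end (apply 12% annual interest)): balance=$336.00 total_interest=$36.00
After 4 (month_end (apply 3% monthly interest)): balance=$346.08 total_interest=$46.08
After 5 (year_end (apply 12% annual interest)): balance=$387.60 total_interest=$87.60
After 6 (withdraw($50)): balance=$337.60 total_interest=$87.60
After 7 (deposit($100)): balance=$437.60 total_interest=$87.60
After 8 (deposit($50)): balance=$487.60 total_interest=$87.60

Answer: 487.60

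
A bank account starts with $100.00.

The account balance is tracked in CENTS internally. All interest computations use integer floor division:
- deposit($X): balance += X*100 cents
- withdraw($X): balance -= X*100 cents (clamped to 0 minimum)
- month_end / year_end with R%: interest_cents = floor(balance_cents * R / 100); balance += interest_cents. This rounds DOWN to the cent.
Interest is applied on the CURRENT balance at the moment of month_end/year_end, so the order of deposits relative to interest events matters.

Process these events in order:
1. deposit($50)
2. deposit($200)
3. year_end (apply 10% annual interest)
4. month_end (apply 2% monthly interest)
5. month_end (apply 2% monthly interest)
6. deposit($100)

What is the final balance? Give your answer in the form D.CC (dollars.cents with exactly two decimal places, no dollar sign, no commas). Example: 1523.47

After 1 (deposit($50)): balance=$150.00 total_interest=$0.00
After 2 (deposit($200)): balance=$350.00 total_interest=$0.00
After 3 (year_end (apply 10% annual interest)): balance=$385.00 total_interest=$35.00
After 4 (month_end (apply 2% monthly interest)): balance=$392.70 total_interest=$42.70
After 5 (month_end (apply 2% monthly interest)): balance=$400.55 total_interest=$50.55
After 6 (deposit($100)): balance=$500.55 total_interest=$50.55

Answer: 500.55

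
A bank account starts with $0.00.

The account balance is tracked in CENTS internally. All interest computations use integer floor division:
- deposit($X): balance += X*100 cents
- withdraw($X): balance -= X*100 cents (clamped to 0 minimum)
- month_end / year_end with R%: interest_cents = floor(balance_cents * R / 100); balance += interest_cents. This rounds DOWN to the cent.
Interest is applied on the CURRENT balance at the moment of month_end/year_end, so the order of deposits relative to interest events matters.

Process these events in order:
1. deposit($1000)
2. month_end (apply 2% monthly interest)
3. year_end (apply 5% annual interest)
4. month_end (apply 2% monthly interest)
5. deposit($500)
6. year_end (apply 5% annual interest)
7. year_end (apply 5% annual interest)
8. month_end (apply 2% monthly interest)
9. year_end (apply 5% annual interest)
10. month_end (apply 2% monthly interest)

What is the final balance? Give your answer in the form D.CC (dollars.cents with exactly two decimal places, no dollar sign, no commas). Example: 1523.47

After 1 (deposit($1000)): balance=$1000.00 total_interest=$0.00
After 2 (month_end (apply 2% monthly interest)): balance=$1020.00 total_interest=$20.00
After 3 (year_end (apply 5% annual interest)): balance=$1071.00 total_interest=$71.00
After 4 (month_end (apply 2% monthly interest)): balance=$1092.42 total_interest=$92.42
After 5 (deposit($500)): balance=$1592.42 total_interest=$92.42
After 6 (year_end (apply 5% annual interest)): balance=$1672.04 total_interest=$172.04
After 7 (year_end (apply 5% annual interest)): balance=$1755.64 total_interest=$255.64
After 8 (month_end (apply 2% monthly interest)): balance=$1790.75 total_interest=$290.75
After 9 (year_end (apply 5% annual interest)): balance=$1880.28 total_interest=$380.28
After 10 (month_end (apply 2% monthly interest)): balance=$1917.88 total_interest=$417.88

Answer: 1917.88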